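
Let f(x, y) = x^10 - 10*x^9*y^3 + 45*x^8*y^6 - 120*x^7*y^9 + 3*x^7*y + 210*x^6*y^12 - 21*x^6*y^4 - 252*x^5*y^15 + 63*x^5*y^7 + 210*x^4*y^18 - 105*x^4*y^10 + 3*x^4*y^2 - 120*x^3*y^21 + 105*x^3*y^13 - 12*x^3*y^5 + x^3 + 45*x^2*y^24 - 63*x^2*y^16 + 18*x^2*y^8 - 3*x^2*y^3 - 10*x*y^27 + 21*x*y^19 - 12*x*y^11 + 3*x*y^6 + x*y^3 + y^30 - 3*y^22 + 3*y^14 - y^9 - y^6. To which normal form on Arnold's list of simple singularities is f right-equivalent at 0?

E7

The Hessian of f at 0 is [[0, 0], [0, 0]] with rank 0, so corank 2. A Groebner basis of the Jacobian ideal J(f) in C{x,y} is {x^3, x*y^2, 3*x^2 + y^3}; counting standard monomials gives mu = 7. Corank 2; j^3 = x^3 is a perfect cube, so E-series; the 4-jet and mu = 7 give E_7.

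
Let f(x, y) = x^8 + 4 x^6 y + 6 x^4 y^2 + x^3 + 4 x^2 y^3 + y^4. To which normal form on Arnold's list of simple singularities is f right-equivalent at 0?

E6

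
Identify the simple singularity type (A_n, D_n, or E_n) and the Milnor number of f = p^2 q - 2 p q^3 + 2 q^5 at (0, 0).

Type D_{6}, Milnor number mu = 6.

The Hessian of f at 0 is [[0, 0], [0, 0]] with rank 0, so corank 2. A Groebner basis of the Jacobian ideal J(f) in C{p,q} is {p^3, p^2*q, p^2/4 + p*q^2, -p*q + q^3}; counting standard monomials gives mu = 6. Corank 2; j^3 = p^2*q has shape L^2 M (L != M), so D-series; mu = 6 gives D_6.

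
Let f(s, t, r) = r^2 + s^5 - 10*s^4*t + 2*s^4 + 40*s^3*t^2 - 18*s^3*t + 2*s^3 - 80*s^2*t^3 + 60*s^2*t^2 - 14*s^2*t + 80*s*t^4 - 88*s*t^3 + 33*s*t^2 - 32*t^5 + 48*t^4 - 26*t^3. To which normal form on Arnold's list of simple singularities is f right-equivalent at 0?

The Hessian of f at 0 has rank 1. Corank 2; j^3 = (s - 2*t)*(2*s^2 - 10*s*t + 13*t^2) splits into three distinct lines over C (the quadratic factor has nonzero discriminant), so D_4.

D4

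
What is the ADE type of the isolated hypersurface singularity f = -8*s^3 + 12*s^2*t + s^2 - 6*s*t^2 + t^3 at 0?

A_2

The Hessian of f at 0 is [[2, 0], [0, 0]] with rank 1, so corank 1. A Groebner basis of the Jacobian ideal J(f) in C{s,t} is {t^2, s}; counting standard monomials gives mu = 2. Corank 1: A-series; mu = 2 gives A_2.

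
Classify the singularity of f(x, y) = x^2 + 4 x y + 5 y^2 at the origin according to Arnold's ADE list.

A1

The Hessian of f at 0 has rank 2. Corank 0: nondegenerate Morse point, so A_1.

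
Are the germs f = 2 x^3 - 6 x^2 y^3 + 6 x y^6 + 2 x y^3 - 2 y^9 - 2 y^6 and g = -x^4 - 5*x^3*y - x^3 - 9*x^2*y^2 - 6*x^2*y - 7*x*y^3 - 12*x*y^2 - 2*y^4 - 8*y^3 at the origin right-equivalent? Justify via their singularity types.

Yes.

The Hessian of f at 0 is [[0, 0], [0, 0]] with rank 0, so corank 2. A Groebner basis of the Jacobian ideal J(f) in C{x,y} is {x^3, x*y^2, 3*x^2 + y^3}; counting standard monomials gives mu = 7. Corank 2; j^3 = 2*x^3 is a perfect cube, so E-series; the 4-jet and mu = 7 give E_7. The Hessian of g at 0 is [[0, 0], [0, 0]] with rank 0, so corank 2. A Groebner basis of the Jacobian ideal J(g) in C{x,y} is {3*x^2 + 12*x*y + y^4 - y^3 + 12*y^2, x^3 + 18*x^2 + 72*x*y + 2*y^3 + 72*y^2, x^2*y - 7*x^2 - 28*x*y - 5*y^3/3 - 28*y^2, 2*x^2 + x*y^2 + 8*x*y + 4*y^3/3 + 8*y^2}; counting standard monomials gives mu = 7. Corank 2; j^3 = -(x + 2*y)^3 is a perfect cube, so E-series; the 4-jet and mu = 7 give E_7. Both have type E_7, hence right-equivalent.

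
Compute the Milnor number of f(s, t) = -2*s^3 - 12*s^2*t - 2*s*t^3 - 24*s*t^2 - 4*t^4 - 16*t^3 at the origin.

7

The Hessian of f at 0 has rank 0. Corank 2; j^3 = -2*(s + 2*t)^3 is a perfect cube, so E-series; the 4-jet and mu = 7 give E_7.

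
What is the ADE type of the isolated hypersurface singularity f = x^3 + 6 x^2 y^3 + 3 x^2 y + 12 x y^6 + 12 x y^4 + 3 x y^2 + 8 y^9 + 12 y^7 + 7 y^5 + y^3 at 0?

E_8

The Hessian of f at 0 has rank 0. Corank 2; j^3 = (x + y)^3 is a perfect cube, so E-series; the 5-jet and mu = 8 give E_8.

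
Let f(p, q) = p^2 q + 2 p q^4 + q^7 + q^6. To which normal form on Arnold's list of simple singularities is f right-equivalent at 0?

The Hessian of f at 0 is [[0, 0], [0, 0]] with rank 0, so corank 2. A Groebner basis of the Jacobian ideal J(f) in C{p,q} is {p*q + q^4, p^3, p^2*q, -p^2/6 + p*q^2}; counting standard monomials gives mu = 7. Corank 2; j^3 = p^2*q has shape L^2 M (L != M), so D-series; mu = 7 gives D_7.

D7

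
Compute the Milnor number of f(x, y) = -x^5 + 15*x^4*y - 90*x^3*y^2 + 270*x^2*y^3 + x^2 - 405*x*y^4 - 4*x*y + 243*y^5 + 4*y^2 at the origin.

4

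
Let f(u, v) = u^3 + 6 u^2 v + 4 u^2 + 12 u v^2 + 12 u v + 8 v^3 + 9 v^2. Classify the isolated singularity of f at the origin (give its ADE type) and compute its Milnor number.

The Hessian of f at 0 has rank 1. Corank 1: A-series; mu = 2 gives A_2.

Type A_{2}, Milnor number mu = 2.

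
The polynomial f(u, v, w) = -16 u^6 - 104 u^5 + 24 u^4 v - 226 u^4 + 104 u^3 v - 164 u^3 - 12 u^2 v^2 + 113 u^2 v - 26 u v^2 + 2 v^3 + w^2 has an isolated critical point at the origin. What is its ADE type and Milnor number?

Type D_{4}, Milnor number mu = 4.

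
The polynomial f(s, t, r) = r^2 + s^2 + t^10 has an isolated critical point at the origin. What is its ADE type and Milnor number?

Type A_{9}, Milnor number mu = 9.

The Hessian of f at 0 is [[2, 0, 0], [0, 0, 0], [0, 0, 2]] with rank 2, so corank 1. A Groebner basis of the Jacobian ideal J(f) in C{s,t,r} is {t^9, s, r}; counting standard monomials gives mu = 9. Corank 1: A-series; mu = 9 gives A_9.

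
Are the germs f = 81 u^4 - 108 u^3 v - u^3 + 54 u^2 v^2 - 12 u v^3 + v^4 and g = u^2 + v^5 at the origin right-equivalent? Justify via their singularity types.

No.

The Hessian of f at 0 is [[0, 0], [0, 0]] with rank 0, so corank 2. A Groebner basis of the Jacobian ideal J(f) in C{u,v} is {v^4, u*v^2 - v^3/9, u^2}; counting standard monomials gives mu = 6. Corank 2; j^3 = -u^3 is a perfect cube, so E-series; the 4-jet and mu = 6 give E_6. The Hessian of g at 0 is [[2, 0], [0, 0]] with rank 1, so corank 1. A Groebner basis of the Jacobian ideal J(g) in C{u,v} is {v^4, u}; counting standard monomials gives mu = 4. Corank 1: A-series; mu = 4 gives A_4. f is E_6 but g is A_4, hence not right-equivalent.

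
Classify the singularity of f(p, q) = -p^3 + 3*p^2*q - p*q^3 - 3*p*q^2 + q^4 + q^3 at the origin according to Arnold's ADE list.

The Hessian of f at 0 has rank 0. Corank 2; j^3 = -(p - q)^3 is a perfect cube, so E-series; the 4-jet and mu = 7 give E_7.

E7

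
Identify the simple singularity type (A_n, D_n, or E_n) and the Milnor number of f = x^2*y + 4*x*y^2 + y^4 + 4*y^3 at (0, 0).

The Hessian of f at 0 is [[0, 0], [0, 0]] with rank 0, so corank 2. A Groebner basis of the Jacobian ideal J(f) in C{x,y} is {x^3 - 2*x^2 + 8*y^2, x^2/4 + y^3 - y^2, x*y + 2*y^2}; counting standard monomials gives mu = 5. Corank 2; j^3 = y*(x + 2*y)^2 has shape L^2 M (L != M), so D-series; mu = 5 gives D_5.

Type D5, Milnor number mu = 5.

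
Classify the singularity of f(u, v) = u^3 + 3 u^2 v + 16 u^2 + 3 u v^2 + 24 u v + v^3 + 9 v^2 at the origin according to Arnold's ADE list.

The Hessian of f at 0 is [[32, 24], [24, 18]] with rank 1, so corank 1. A Groebner basis of the Jacobian ideal J(f) in C{u,v} is {v^2, u + 3*v/4}; counting standard monomials gives mu = 2. Corank 1: A-series; mu = 2 gives A_2.

A_2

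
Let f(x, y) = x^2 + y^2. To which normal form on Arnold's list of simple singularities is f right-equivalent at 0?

A1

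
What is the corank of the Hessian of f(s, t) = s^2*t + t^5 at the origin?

2

The Hessian at 0 is [[0, 0], [0, 0]] of rank 0; hence corank 2.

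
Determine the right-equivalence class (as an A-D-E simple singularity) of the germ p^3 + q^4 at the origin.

E_{6}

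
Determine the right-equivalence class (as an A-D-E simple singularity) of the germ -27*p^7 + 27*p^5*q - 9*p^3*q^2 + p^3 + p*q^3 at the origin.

E_{7}

The Hessian of f at 0 is [[0, 0], [0, 0]] with rank 0, so corank 2. A Groebner basis of the Jacobian ideal J(f) in C{p,q} is {p^3, p*q^2, 3*p^2 + q^3}; counting standard monomials gives mu = 7. Corank 2; j^3 = p^3 is a perfect cube, so E-series; the 4-jet and mu = 7 give E_7.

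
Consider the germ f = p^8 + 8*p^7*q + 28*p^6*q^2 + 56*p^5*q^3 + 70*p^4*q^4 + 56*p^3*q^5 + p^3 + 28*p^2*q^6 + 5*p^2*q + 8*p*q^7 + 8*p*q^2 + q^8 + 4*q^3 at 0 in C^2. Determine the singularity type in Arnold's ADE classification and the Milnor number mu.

The Hessian of f at 0 is [[0, 0], [0, 0]] with rank 0, so corank 2. A Groebner basis of the Jacobian ideal J(f) in C{p,q} is {-p*q/8 + q^7 - q^2/4, p*q^2 + 2*q^3, p^2 + 3*p*q + 2*q^2}; counting standard monomials gives mu = 9. Corank 2; j^3 = (p + q)*(p + 2*q)^2 has shape L^2 M (L != M), so D-series; mu = 9 gives D_9.

Type D_9, Milnor number mu = 9.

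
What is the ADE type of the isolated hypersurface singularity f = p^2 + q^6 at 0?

The Hessian of f at 0 has rank 1. Corank 1: A-series; mu = 5 gives A_5.

A5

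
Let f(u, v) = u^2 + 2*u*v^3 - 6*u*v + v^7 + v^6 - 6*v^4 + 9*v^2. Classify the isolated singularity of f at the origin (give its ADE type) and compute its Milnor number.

Type A6, Milnor number mu = 6.

The Hessian of f at 0 has rank 1. Corank 1: A-series; mu = 6 gives A_6.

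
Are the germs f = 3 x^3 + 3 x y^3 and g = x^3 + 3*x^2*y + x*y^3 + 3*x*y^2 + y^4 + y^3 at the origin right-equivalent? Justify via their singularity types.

The Hessian of f at 0 has rank 0. Corank 2; j^3 = 3*x^3 is a perfect cube, so E-series; the 4-jet and mu = 7 give E_7. The Hessian of g at 0 has rank 0. Corank 2; j^3 = (x + y)^3 is a perfect cube, so E-series; the 4-jet and mu = 7 give E_7. Both have type E_7, hence right-equivalent.

Yes.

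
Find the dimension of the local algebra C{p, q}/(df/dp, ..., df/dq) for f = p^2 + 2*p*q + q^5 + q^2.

4

The Hessian of f at 0 has rank 1. Corank 1: A-series; mu = 4 gives A_4.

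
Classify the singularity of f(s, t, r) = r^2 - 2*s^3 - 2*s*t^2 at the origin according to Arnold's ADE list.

The Hessian of f at 0 has rank 1. Corank 2; j^3 = -2*s*(s^2 + t^2) splits into three distinct lines over C (the quadratic factor has nonzero discriminant), so D_4.

D4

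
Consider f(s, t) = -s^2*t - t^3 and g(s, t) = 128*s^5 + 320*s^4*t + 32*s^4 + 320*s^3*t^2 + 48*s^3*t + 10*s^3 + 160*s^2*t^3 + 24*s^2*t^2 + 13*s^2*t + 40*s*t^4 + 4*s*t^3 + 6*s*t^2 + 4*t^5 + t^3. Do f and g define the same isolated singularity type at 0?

The Hessian of f at 0 has rank 0. Corank 2; j^3 = -t*(s^2 + t^2) splits into three distinct lines over C (the quadratic factor has nonzero discriminant), so D_4. The Hessian of g at 0 has rank 0. Corank 2; j^3 = (2*s + t)*(5*s^2 + 4*s*t + t^2) splits into three distinct lines over C (the quadratic factor has nonzero discriminant), so D_4. Both have type D_4, hence right-equivalent.

Yes.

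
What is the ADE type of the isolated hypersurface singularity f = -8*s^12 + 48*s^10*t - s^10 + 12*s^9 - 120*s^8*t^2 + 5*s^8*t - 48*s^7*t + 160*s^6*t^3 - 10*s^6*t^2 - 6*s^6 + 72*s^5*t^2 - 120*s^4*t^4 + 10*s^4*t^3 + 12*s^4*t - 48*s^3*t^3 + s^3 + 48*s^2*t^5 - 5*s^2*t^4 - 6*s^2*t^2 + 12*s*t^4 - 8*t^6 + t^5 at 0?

The Hessian of f at 0 has rank 0. Corank 2; j^3 = s^3 is a perfect cube, so E-series; the 5-jet and mu = 8 give E_8.

E_8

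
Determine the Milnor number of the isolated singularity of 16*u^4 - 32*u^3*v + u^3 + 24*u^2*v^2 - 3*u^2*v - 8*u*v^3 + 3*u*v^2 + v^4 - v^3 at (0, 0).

6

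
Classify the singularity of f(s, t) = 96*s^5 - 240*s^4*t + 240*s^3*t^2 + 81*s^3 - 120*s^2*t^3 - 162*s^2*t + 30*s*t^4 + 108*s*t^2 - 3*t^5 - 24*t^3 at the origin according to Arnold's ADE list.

E_8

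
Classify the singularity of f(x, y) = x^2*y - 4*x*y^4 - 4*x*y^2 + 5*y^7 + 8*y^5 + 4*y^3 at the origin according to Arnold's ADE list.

D8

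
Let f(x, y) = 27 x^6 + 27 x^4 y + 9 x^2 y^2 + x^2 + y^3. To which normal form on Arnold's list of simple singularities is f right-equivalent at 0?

A_{2}

The Hessian of f at 0 has rank 1. Corank 1: A-series; mu = 2 gives A_2.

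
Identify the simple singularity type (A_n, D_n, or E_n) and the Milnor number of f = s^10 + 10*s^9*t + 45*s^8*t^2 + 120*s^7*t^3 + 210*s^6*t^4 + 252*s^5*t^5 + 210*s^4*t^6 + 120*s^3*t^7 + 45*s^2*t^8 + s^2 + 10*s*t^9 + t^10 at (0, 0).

Type A_9, Milnor number mu = 9.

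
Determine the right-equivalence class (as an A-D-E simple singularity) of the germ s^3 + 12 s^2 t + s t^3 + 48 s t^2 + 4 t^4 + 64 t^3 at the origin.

E7

The Hessian of f at 0 has rank 0. Corank 2; j^3 = (s + 4*t)^3 is a perfect cube, so E-series; the 4-jet and mu = 7 give E_7.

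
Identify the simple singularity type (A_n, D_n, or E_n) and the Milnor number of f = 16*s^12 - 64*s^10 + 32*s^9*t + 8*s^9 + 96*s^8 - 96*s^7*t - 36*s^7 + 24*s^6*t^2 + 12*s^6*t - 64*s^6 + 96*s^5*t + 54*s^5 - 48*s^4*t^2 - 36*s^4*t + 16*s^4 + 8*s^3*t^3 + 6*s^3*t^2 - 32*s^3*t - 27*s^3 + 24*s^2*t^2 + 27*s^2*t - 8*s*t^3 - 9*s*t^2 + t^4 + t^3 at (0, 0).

Type E_{6}, Milnor number mu = 6.

The Hessian of f at 0 has rank 0. Corank 2; j^3 = -(3*s - t)^3 is a perfect cube, so E-series; the 4-jet and mu = 6 give E_6.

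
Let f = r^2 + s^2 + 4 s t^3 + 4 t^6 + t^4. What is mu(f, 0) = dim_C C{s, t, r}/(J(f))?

3

The Hessian of f at 0 has rank 2. Corank 1: A-series; mu = 3 gives A_3.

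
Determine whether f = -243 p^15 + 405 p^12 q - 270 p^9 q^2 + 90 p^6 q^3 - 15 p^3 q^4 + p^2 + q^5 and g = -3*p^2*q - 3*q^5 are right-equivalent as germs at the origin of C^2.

The Hessian of f at 0 has rank 1. Corank 1: A-series; mu = 4 gives A_4. The Hessian of g at 0 has rank 0. Corank 2; j^3 = -3*p^2*q has shape L^2 M (L != M), so D-series; mu = 6 gives D_6. f is A_4 but g is D_6, hence not right-equivalent.

No.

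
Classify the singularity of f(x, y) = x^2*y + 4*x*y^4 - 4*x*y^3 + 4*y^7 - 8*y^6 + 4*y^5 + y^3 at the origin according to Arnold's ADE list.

D4

The Hessian of f at 0 has rank 0. Corank 2; j^3 = y*(x^2 + y^2) splits into three distinct lines over C (the quadratic factor has nonzero discriminant), so D_4.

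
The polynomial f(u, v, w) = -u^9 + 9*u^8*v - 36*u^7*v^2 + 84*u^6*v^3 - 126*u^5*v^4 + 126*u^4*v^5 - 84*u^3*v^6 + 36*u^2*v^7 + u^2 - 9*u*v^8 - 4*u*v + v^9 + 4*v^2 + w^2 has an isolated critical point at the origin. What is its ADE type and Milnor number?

Type A_{8}, Milnor number mu = 8.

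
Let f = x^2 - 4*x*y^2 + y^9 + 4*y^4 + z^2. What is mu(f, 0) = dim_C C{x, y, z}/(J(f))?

The Hessian of f at 0 has rank 2. Corank 1: A-series; mu = 8 gives A_8.

8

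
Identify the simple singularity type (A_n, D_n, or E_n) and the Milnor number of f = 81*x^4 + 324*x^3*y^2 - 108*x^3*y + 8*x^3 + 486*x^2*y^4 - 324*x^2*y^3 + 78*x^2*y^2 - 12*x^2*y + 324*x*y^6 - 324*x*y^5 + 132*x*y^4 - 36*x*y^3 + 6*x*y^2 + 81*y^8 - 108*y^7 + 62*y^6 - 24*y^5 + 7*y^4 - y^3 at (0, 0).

The Hessian of f at 0 has rank 0. Corank 2; j^3 = (2*x - y)^3 is a perfect cube, so E-series; the 4-jet and mu = 6 give E_6.

Type E6, Milnor number mu = 6.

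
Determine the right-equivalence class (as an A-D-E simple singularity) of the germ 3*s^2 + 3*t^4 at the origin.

The Hessian of f at 0 is [[6, 0], [0, 0]] with rank 1, so corank 1. A Groebner basis of the Jacobian ideal J(f) in C{s,t} is {t^3, s}; counting standard monomials gives mu = 3. Corank 1: A-series; mu = 3 gives A_3.

A_{3}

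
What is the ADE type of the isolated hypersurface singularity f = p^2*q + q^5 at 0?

The Hessian of f at 0 has rank 0. Corank 2; j^3 = p^2*q has shape L^2 M (L != M), so D-series; mu = 6 gives D_6.

D_{6}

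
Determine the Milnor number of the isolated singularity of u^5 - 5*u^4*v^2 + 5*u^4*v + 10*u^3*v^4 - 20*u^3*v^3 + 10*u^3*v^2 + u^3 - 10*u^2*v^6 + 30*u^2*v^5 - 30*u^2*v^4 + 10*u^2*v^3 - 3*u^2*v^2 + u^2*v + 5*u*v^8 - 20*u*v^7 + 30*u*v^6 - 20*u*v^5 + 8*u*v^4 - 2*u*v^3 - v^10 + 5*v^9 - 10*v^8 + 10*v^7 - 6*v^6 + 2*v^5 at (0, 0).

6

The Hessian of f at 0 has rank 0. Corank 2; j^3 = u^2*(u + v) has shape L^2 M (L != M), so D-series; mu = 6 gives D_6.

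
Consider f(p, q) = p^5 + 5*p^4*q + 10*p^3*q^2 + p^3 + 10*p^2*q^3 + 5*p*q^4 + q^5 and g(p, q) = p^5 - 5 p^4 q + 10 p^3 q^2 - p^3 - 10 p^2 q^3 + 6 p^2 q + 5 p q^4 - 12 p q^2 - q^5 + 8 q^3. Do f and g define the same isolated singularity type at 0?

Yes.

The Hessian of f at 0 has rank 0. Corank 2; j^3 = p^3 is a perfect cube, so E-series; the 5-jet and mu = 8 give E_8. The Hessian of g at 0 has rank 0. Corank 2; j^3 = -(p - 2*q)^3 is a perfect cube, so E-series; the 5-jet and mu = 8 give E_8. Both have type E_8, hence right-equivalent.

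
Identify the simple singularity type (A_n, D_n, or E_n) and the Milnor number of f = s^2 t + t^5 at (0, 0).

Type D_6, Milnor number mu = 6.

The Hessian of f at 0 has rank 0. Corank 2; j^3 = s^2*t has shape L^2 M (L != M), so D-series; mu = 6 gives D_6.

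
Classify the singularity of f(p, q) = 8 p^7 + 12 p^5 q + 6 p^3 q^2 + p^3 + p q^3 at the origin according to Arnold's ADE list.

E_{7}

The Hessian of f at 0 has rank 0. Corank 2; j^3 = p^3 is a perfect cube, so E-series; the 4-jet and mu = 7 give E_7.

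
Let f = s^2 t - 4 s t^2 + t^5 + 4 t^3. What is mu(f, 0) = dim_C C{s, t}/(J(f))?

6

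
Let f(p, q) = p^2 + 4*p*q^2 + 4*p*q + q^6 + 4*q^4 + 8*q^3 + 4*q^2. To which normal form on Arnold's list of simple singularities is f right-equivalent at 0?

A_5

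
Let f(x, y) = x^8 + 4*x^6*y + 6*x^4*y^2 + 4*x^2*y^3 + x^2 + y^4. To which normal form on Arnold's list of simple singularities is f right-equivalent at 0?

A_3

The Hessian of f at 0 has rank 1. Corank 1: A-series; mu = 3 gives A_3.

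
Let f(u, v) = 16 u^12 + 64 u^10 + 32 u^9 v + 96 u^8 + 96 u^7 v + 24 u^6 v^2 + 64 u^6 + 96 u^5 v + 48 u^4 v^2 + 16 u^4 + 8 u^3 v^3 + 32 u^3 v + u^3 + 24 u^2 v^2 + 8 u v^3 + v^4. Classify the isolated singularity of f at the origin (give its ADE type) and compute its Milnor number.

The Hessian of f at 0 has rank 0. Corank 2; j^3 = u^3 is a perfect cube, so E-series; the 4-jet and mu = 6 give E_6.

Type E_{6}, Milnor number mu = 6.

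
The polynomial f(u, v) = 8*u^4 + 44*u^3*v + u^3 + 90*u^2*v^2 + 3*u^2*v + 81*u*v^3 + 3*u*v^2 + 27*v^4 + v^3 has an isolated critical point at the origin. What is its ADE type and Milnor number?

Type E_7, Milnor number mu = 7.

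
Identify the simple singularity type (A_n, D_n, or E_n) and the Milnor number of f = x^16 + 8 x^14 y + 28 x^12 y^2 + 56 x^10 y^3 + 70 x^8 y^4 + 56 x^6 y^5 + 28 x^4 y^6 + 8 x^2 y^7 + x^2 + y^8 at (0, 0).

Type A_7, Milnor number mu = 7.

The Hessian of f at 0 is [[2, 0], [0, 0]] with rank 1, so corank 1. A Groebner basis of the Jacobian ideal J(f) in C{x,y} is {y^7, x}; counting standard monomials gives mu = 7. Corank 1: A-series; mu = 7 gives A_7.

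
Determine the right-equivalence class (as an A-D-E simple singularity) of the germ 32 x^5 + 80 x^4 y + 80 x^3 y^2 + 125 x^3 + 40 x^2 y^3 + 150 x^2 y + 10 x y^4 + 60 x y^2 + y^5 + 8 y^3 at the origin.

The Hessian of f at 0 has rank 0. Corank 2; j^3 = (5*x + 2*y)^3 is a perfect cube, so E-series; the 5-jet and mu = 8 give E_8.

E8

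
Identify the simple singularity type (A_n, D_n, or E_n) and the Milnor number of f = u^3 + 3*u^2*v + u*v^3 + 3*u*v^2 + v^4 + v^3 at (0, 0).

Type E_7, Milnor number mu = 7.

The Hessian of f at 0 has rank 0. Corank 2; j^3 = (u + v)^3 is a perfect cube, so E-series; the 4-jet and mu = 7 give E_7.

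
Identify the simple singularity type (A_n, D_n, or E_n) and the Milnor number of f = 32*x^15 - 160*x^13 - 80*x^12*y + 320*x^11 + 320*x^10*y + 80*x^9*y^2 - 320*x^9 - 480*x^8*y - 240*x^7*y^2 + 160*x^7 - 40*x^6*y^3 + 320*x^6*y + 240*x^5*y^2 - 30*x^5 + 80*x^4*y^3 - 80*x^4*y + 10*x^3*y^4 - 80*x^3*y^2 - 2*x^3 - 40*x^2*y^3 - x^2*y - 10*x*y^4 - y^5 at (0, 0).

Type D6, Milnor number mu = 6.

The Hessian of f at 0 is [[0, 0], [0, 0]] with rank 0, so corank 2. A Groebner basis of the Jacobian ideal J(f) in C{x,y} is {-x*y/10 + y^4, x*y^2, x^2 + x*y/2}; counting standard monomials gives mu = 6. Corank 2; j^3 = -x^2*(2*x + y) has shape L^2 M (L != M), so D-series; mu = 6 gives D_6.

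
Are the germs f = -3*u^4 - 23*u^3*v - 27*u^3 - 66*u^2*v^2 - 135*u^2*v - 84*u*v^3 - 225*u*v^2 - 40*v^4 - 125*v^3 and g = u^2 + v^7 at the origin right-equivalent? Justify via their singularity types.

No.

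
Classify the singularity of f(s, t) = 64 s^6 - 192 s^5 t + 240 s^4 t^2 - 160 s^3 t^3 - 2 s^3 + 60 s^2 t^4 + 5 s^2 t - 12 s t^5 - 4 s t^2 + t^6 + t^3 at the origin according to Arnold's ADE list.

D7

The Hessian of f at 0 is [[0, 0], [0, 0]] with rank 0, so corank 2. A Groebner basis of the Jacobian ideal J(f) in C{s,t} is {s*t/12 + t^5 - t^2/12, s*t^2 - t^3, s^2 - 3*s*t/2 + t^2/2}; counting standard monomials gives mu = 7. Corank 2; j^3 = -(s - t)^2*(2*s - t) has shape L^2 M (L != M), so D-series; mu = 7 gives D_7.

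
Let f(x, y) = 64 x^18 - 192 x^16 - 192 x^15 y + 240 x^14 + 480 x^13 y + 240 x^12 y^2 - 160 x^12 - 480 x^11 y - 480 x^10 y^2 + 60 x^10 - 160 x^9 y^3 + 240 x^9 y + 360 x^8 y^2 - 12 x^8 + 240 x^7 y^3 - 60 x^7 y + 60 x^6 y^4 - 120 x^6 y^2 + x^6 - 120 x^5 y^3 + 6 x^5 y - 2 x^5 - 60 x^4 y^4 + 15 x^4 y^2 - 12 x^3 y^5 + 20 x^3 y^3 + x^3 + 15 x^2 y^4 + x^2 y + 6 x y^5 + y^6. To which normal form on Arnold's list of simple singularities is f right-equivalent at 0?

D_{7}

The Hessian of f at 0 has rank 0. Corank 2; j^3 = x^2*(x + y) has shape L^2 M (L != M), so D-series; mu = 7 gives D_7.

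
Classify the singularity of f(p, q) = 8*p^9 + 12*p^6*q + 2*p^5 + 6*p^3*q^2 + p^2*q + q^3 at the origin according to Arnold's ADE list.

The Hessian of f at 0 is [[0, 0], [0, 0]] with rank 0, so corank 2. A Groebner basis of the Jacobian ideal J(f) in C{p,q} is {q^3, p^2 + 3*q^2, p*q}; counting standard monomials gives mu = 4. Corank 2; j^3 = q*(p^2 + q^2) splits into three distinct lines over C (the quadratic factor has nonzero discriminant), so D_4.

D_{4}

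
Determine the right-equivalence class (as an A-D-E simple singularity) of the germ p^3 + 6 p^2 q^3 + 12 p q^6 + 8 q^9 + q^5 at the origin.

E_8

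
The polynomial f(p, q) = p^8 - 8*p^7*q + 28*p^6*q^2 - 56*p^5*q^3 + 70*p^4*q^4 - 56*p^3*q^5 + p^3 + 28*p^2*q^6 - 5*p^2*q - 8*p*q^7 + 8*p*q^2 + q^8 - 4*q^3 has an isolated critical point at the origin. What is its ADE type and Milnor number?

The Hessian of f at 0 is [[0, 0], [0, 0]] with rank 0, so corank 2. A Groebner basis of the Jacobian ideal J(f) in C{p,q} is {-p*q/8 + q^7 + q^2/4, p*q^2 - 2*q^3, p^2 - 3*p*q + 2*q^2}; counting standard monomials gives mu = 9. Corank 2; j^3 = (p - 2*q)^2*(p - q) has shape L^2 M (L != M), so D-series; mu = 9 gives D_9.

Type D_{9}, Milnor number mu = 9.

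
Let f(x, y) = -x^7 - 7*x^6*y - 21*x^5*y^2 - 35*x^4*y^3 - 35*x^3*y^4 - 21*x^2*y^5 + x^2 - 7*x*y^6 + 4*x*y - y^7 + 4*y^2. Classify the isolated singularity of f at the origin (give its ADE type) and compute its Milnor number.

Type A_6, Milnor number mu = 6.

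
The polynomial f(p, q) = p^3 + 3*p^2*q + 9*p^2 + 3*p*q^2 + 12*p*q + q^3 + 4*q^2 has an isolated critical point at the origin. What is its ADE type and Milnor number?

Type A_{2}, Milnor number mu = 2.

The Hessian of f at 0 is [[18, 12], [12, 8]] with rank 1, so corank 1. A Groebner basis of the Jacobian ideal J(f) in C{p,q} is {q^2, p + 2*q/3}; counting standard monomials gives mu = 2. Corank 1: A-series; mu = 2 gives A_2.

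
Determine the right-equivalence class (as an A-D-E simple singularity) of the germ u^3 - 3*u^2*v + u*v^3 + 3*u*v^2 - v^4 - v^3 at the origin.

E_7

The Hessian of f at 0 has rank 0. Corank 2; j^3 = (u - v)^3 is a perfect cube, so E-series; the 4-jet and mu = 7 give E_7.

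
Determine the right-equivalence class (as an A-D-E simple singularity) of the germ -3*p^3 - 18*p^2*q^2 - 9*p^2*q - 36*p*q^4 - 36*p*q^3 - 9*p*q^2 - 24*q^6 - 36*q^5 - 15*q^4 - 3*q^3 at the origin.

E6

The Hessian of f at 0 has rank 0. Corank 2; j^3 = -3*(p + q)^3 is a perfect cube, so E-series; the 4-jet and mu = 6 give E_6.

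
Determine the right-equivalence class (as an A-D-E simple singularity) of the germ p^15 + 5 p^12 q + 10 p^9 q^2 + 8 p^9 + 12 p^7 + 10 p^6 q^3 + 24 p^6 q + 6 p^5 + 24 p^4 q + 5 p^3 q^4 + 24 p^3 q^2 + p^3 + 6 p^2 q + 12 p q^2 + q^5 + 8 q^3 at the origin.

E_8

The Hessian of f at 0 is [[0, 0], [0, 0]] with rank 0, so corank 2. A Groebner basis of the Jacobian ideal J(f) in C{p,q} is {-p^2/32 + p*q^3 - p*q/8 - q^2/8, q^4, p^3 - 12*p*q^2 - 16*q^3, p^2*q + 4*p*q^2 + 4*q^3}; counting standard monomials gives mu = 8. Corank 2; j^3 = (p + 2*q)^3 is a perfect cube, so E-series; the 5-jet and mu = 8 give E_8.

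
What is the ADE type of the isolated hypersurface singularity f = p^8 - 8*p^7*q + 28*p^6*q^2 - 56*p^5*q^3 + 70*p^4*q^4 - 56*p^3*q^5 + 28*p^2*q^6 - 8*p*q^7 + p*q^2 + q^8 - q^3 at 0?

The Hessian of f at 0 is [[0, 0], [0, 0]] with rank 0, so corank 2. A Groebner basis of the Jacobian ideal J(f) in C{p,q} is {p^7 + q^2/8, q^3, p*q - q^2}; counting standard monomials gives mu = 9. Corank 2; j^3 = q^2*(p - q) has shape L^2 M (L != M), so D-series; mu = 9 gives D_9.

D9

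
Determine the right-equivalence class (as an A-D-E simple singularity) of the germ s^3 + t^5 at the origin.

The Hessian of f at 0 has rank 0. Corank 2; j^3 = s^3 is a perfect cube, so E-series; the 5-jet and mu = 8 give E_8.

E8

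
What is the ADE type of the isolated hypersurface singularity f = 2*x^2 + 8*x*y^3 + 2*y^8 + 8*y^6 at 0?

A_{7}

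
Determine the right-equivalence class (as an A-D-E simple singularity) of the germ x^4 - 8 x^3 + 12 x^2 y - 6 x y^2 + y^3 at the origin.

The Hessian of f at 0 has rank 0. Corank 2; j^3 = -(2*x - y)^3 is a perfect cube, so E-series; the 4-jet and mu = 6 give E_6.

E_6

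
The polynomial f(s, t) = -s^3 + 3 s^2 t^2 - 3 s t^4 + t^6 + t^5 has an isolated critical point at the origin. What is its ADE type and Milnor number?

The Hessian of f at 0 is [[0, 0], [0, 0]] with rank 0, so corank 2. A Groebner basis of the Jacobian ideal J(f) in C{s,t} is {t^4, s^3, -s^2/2 + s*t^2}; counting standard monomials gives mu = 8. Corank 2; j^3 = -s^3 is a perfect cube, so E-series; the 5-jet and mu = 8 give E_8.

Type E_8, Milnor number mu = 8.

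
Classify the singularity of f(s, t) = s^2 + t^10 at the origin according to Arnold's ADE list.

A_{9}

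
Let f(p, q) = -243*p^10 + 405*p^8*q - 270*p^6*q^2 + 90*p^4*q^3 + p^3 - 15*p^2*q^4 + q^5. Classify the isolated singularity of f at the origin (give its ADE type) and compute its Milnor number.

Type E_8, Milnor number mu = 8.

The Hessian of f at 0 is [[0, 0], [0, 0]] with rank 0, so corank 2. A Groebner basis of the Jacobian ideal J(f) in C{p,q} is {q^4, p^2}; counting standard monomials gives mu = 8. Corank 2; j^3 = p^3 is a perfect cube, so E-series; the 5-jet and mu = 8 give E_8.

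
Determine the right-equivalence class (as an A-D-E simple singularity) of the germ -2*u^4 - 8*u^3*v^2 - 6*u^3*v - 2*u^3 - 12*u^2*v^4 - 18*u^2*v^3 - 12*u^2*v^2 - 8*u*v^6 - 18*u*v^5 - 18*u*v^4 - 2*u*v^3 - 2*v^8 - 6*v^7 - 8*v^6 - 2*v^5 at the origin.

The Hessian of f at 0 has rank 0. Corank 2; j^3 = -2*u^3 is a perfect cube, so E-series; the 4-jet and mu = 7 give E_7.

E_{7}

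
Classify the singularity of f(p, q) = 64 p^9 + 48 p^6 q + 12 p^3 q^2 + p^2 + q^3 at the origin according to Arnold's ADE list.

A_2

The Hessian of f at 0 is [[2, 0], [0, 0]] with rank 1, so corank 1. A Groebner basis of the Jacobian ideal J(f) in C{p,q} is {q^2, p}; counting standard monomials gives mu = 2. Corank 1: A-series; mu = 2 gives A_2.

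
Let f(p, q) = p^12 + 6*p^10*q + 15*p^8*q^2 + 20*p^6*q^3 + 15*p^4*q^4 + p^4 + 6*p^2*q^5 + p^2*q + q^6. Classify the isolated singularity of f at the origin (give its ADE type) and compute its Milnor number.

The Hessian of f at 0 has rank 0. Corank 2; j^3 = p^2*q has shape L^2 M (L != M), so D-series; mu = 7 gives D_7.

Type D7, Milnor number mu = 7.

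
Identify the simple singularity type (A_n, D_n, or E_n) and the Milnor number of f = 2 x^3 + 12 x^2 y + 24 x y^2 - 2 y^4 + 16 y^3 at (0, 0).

The Hessian of f at 0 has rank 0. Corank 2; j^3 = 2*(x + 2*y)^3 is a perfect cube, so E-series; the 4-jet and mu = 6 give E_6.

Type E6, Milnor number mu = 6.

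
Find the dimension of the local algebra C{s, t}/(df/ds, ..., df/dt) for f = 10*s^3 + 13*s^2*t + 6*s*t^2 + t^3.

4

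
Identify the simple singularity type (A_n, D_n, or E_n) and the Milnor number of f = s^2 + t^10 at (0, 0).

Type A_{9}, Milnor number mu = 9.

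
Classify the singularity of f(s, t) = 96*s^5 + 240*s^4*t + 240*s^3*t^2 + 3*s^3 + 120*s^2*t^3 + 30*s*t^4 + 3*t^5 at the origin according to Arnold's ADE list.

E_{8}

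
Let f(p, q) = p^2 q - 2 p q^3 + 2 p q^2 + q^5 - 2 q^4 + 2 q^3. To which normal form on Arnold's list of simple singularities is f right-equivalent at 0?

The Hessian of f at 0 is [[0, 0], [0, 0]] with rank 0, so corank 2. A Groebner basis of the Jacobian ideal J(f) in C{p,q} is {q^3, p^2 + 2*q^2, p*q + q^2}; counting standard monomials gives mu = 4. Corank 2; j^3 = q*(p^2 + 2*p*q + 2*q^2) splits into three distinct lines over C (the quadratic factor has nonzero discriminant), so D_4.

D_{4}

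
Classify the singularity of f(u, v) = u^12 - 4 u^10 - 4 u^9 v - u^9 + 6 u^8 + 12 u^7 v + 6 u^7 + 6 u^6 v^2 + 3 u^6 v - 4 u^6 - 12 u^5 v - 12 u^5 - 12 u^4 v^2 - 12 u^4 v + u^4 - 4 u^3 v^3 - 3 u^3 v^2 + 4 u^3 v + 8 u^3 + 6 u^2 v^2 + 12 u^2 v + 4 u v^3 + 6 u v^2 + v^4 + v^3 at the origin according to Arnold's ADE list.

The Hessian of f at 0 is [[0, 0], [0, 0]] with rank 0, so corank 2. A Groebner basis of the Jacobian ideal J(f) in C{u,v} is {v^4, u*v^2 + 2*v^3/3, u^2 + u*v + v^2/4}; counting standard monomials gives mu = 6. Corank 2; j^3 = (2*u + v)^3 is a perfect cube, so E-series; the 4-jet and mu = 6 give E_6.

E_{6}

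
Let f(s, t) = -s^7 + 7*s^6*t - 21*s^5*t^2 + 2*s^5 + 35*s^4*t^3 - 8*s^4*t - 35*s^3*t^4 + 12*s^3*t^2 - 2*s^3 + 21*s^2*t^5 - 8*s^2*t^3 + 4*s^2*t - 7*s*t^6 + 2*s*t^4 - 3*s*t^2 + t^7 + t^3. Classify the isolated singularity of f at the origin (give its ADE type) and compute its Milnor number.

Type D4, Milnor number mu = 4.

The Hessian of f at 0 has rank 0. Corank 2; j^3 = -(s - t)*(2*s^2 - 2*s*t + t^2) splits into three distinct lines over C (the quadratic factor has nonzero discriminant), so D_4.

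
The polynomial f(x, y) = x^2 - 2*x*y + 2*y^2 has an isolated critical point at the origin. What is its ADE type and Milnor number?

Type A1, Milnor number mu = 1.

The Hessian of f at 0 is [[2, -2], [-2, 4]] with rank 2, so corank 0. A Groebner basis of the Jacobian ideal J(f) in C{x,y} is {x, y}; counting standard monomials gives mu = 1. Corank 0: nondegenerate Morse point, so A_1.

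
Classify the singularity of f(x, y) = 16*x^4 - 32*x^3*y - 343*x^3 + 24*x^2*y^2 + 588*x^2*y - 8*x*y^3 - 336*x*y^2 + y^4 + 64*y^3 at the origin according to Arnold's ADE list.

E_6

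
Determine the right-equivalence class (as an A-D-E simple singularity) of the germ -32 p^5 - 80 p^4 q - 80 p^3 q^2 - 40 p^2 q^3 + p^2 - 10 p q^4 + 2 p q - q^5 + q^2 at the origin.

A_{4}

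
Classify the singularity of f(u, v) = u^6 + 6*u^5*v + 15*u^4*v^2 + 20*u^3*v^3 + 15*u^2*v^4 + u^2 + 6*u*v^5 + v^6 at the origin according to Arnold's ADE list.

A5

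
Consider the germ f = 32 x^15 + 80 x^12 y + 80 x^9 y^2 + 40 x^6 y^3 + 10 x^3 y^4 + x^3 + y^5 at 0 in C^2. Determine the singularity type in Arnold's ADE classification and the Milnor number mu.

Type E_8, Milnor number mu = 8.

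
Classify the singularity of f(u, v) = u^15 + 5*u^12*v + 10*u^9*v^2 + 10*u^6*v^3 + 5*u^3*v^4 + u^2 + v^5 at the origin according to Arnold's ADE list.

The Hessian of f at 0 has rank 1. Corank 1: A-series; mu = 4 gives A_4.

A_4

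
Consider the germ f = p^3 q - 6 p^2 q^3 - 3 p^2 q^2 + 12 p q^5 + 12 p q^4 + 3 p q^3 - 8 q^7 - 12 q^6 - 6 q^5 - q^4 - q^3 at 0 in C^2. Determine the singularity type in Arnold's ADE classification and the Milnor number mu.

The Hessian of f at 0 is [[0, 0], [0, 0]] with rank 0, so corank 2. A Groebner basis of the Jacobian ideal J(f) in C{p,q} is {p^3 - 3*p*q^2 - 3*q^2, p^2*q - 2*p*q^2, q^3}; counting standard monomials gives mu = 7. Corank 2; j^3 = -q^3 is a perfect cube, so E-series; the 4-jet and mu = 7 give E_7.

Type E_{7}, Milnor number mu = 7.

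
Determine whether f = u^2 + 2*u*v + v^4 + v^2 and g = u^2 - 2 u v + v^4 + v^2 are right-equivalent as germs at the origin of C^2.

Yes.

The Hessian of f at 0 is [[2, 2], [2, 2]] with rank 1, so corank 1. A Groebner basis of the Jacobian ideal J(f) in C{u,v} is {v^3, u + v}; counting standard monomials gives mu = 3. Corank 1: A-series; mu = 3 gives A_3. The Hessian of g at 0 is [[2, -2], [-2, 2]] with rank 1, so corank 1. A Groebner basis of the Jacobian ideal J(g) in C{u,v} is {v^3, u - v}; counting standard monomials gives mu = 3. Corank 1: A-series; mu = 3 gives A_3. Both have type A_3, hence right-equivalent.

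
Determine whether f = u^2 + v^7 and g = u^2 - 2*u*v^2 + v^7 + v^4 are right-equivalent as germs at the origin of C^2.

The Hessian of f at 0 has rank 1. Corank 1: A-series; mu = 6 gives A_6. The Hessian of g at 0 has rank 1. Corank 1: A-series; mu = 6 gives A_6. Both have type A_6, hence right-equivalent.

Yes.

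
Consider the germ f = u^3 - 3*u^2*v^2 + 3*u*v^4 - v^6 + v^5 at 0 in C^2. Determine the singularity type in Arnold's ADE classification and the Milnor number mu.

The Hessian of f at 0 is [[0, 0], [0, 0]] with rank 0, so corank 2. A Groebner basis of the Jacobian ideal J(f) in C{u,v} is {v^4, u^3, -u^2/2 + u*v^2}; counting standard monomials gives mu = 8. Corank 2; j^3 = u^3 is a perfect cube, so E-series; the 5-jet and mu = 8 give E_8.

Type E8, Milnor number mu = 8.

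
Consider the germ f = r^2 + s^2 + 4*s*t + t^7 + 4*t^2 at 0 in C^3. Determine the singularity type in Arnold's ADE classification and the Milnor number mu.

Type A6, Milnor number mu = 6.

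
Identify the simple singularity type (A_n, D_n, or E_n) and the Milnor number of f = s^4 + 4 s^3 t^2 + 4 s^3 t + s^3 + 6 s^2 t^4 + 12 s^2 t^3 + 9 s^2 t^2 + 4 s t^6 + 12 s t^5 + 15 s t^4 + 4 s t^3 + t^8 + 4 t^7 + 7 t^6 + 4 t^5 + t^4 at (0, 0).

The Hessian of f at 0 is [[0, 0], [0, 0]] with rank 0, so corank 2. A Groebner basis of the Jacobian ideal J(f) in C{s,t} is {s^3, s^2*t, s^2/2 + s*t^2, -3*s^2/2 + t^3}; counting standard monomials gives mu = 6. Corank 2; j^3 = s^3 is a perfect cube, so E-series; the 4-jet and mu = 6 give E_6.

Type E_{6}, Milnor number mu = 6.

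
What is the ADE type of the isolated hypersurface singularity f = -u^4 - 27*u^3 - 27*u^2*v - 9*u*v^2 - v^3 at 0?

E_6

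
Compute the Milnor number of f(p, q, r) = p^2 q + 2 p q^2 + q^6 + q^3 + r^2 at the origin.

7

The Hessian of f at 0 has rank 1. Corank 2; j^3 = q*(p + q)^2 has shape L^2 M (L != M), so D-series; mu = 7 gives D_7.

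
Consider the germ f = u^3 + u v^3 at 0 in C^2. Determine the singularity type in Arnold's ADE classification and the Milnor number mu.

Type E_7, Milnor number mu = 7.

The Hessian of f at 0 has rank 0. Corank 2; j^3 = u^3 is a perfect cube, so E-series; the 4-jet and mu = 7 give E_7.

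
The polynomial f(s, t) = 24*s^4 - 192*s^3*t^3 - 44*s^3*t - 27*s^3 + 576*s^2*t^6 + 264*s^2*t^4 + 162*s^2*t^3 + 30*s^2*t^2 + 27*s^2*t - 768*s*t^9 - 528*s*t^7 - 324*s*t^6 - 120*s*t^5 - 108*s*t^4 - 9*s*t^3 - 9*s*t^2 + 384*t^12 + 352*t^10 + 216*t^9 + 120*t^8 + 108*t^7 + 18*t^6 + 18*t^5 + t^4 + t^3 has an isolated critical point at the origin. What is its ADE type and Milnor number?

The Hessian of f at 0 is [[0, 0], [0, 0]] with rank 0, so corank 2. A Groebner basis of the Jacobian ideal J(f) in C{s,t} is {19683*s^2/4 - 6561*s*t/2 + t^4 + 27*t^3/4 + 2187*t^2/4, s^3 - 135*s^2/4 + 45*s*t/2 - t^3/12 - 15*t^2/4, s^2*t - 243*s^2/4 + 81*s*t/2 - 7*t^3/36 - 27*t^2/4, -81*s^2 + s*t^2 + 54*s*t - 4*t^3/9 - 9*t^2}; counting standard monomials gives mu = 7. Corank 2; j^3 = -(3*s - t)^3 is a perfect cube, so E-series; the 4-jet and mu = 7 give E_7.

Type E_7, Milnor number mu = 7.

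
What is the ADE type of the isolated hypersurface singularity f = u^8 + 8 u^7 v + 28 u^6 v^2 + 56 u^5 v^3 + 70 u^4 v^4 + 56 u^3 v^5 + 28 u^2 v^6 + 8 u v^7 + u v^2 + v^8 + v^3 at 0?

D_9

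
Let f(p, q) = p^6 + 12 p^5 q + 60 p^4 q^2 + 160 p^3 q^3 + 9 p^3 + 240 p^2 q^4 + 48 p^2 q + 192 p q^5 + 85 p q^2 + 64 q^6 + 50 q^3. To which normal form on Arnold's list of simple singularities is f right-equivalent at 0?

D7

The Hessian of f at 0 is [[0, 0], [0, 0]] with rank 0, so corank 2. A Groebner basis of the Jacobian ideal J(f) in C{p,q} is {-243*p*q/2 + q^5 - 405*q^2/2, p*q^2 + 5*q^3/3, p^2 + 11*p*q/3 + 10*q^2/3}; counting standard monomials gives mu = 7. Corank 2; j^3 = (p + 2*q)*(3*p + 5*q)^2 has shape L^2 M (L != M), so D-series; mu = 7 gives D_7.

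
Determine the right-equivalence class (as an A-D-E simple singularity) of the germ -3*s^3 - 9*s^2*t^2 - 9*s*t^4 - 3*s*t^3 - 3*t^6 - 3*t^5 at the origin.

The Hessian of f at 0 has rank 0. Corank 2; j^3 = -3*s^3 is a perfect cube, so E-series; the 4-jet and mu = 7 give E_7.

E7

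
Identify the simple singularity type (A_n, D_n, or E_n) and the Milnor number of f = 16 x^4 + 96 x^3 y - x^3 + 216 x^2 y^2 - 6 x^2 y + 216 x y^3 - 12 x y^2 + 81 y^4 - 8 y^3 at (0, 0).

Type E_{6}, Milnor number mu = 6.

The Hessian of f at 0 is [[0, 0], [0, 0]] with rank 0, so corank 2. A Groebner basis of the Jacobian ideal J(f) in C{x,y} is {y^4, x*y^2 + 11*y^3/6, x^2 + 4*x*y + 4*y^2}; counting standard monomials gives mu = 6. Corank 2; j^3 = -(x + 2*y)^3 is a perfect cube, so E-series; the 4-jet and mu = 6 give E_6.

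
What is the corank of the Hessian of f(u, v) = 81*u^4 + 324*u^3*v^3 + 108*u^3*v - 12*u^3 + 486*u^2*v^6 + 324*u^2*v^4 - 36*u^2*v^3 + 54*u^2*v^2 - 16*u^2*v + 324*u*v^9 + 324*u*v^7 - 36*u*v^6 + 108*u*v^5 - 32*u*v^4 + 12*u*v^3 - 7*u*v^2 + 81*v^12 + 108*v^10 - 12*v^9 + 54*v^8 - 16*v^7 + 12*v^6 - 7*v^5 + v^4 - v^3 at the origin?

2

Hessian at 0 has rank 0.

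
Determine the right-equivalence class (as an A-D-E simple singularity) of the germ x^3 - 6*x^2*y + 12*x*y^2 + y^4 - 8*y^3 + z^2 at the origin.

E6

The Hessian of f at 0 has rank 1. Corank 2; j^3 = (x - 2*y)^3 is a perfect cube, so E-series; the 4-jet and mu = 6 give E_6.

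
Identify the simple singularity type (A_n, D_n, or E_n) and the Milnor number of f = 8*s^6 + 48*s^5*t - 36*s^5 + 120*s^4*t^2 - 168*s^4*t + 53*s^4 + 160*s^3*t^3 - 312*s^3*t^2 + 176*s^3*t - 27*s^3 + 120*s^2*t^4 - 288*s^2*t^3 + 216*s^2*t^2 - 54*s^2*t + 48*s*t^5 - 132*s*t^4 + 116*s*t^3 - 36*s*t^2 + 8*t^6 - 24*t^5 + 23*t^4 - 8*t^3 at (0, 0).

Type E_{6}, Milnor number mu = 6.

The Hessian of f at 0 has rank 0. Corank 2; j^3 = -(3*s + 2*t)^3 is a perfect cube, so E-series; the 4-jet and mu = 6 give E_6.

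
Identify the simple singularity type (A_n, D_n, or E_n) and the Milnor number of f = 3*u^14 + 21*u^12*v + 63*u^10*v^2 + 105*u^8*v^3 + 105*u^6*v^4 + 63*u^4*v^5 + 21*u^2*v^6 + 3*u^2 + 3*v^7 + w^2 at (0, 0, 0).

The Hessian of f at 0 is [[6, 0, 0], [0, 0, 0], [0, 0, 2]] with rank 2, so corank 1. A Groebner basis of the Jacobian ideal J(f) in C{u,v,w} is {v^6, u, w}; counting standard monomials gives mu = 6. Corank 1: A-series; mu = 6 gives A_6.

Type A6, Milnor number mu = 6.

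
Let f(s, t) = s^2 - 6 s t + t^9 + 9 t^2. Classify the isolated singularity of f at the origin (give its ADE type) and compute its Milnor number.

The Hessian of f at 0 has rank 1. Corank 1: A-series; mu = 8 gives A_8.

Type A_{8}, Milnor number mu = 8.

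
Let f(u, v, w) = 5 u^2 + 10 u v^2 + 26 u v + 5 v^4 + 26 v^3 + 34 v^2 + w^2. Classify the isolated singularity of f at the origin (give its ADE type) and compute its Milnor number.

Type A1, Milnor number mu = 1.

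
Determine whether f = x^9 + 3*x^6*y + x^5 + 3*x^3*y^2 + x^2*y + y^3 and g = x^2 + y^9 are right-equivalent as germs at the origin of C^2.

The Hessian of f at 0 has rank 0. Corank 2; j^3 = y*(x^2 + y^2) splits into three distinct lines over C (the quadratic factor has nonzero discriminant), so D_4. The Hessian of g at 0 has rank 1. Corank 1: A-series; mu = 8 gives A_8. f is D_4 but g is A_8, hence not right-equivalent.

No.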